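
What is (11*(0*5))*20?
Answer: 0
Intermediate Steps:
(11*(0*5))*20 = (11*0)*20 = 0*20 = 0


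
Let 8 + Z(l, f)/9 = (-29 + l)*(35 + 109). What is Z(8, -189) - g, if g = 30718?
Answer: -58006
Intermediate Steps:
Z(l, f) = -37656 + 1296*l (Z(l, f) = -72 + 9*((-29 + l)*(35 + 109)) = -72 + 9*((-29 + l)*144) = -72 + 9*(-4176 + 144*l) = -72 + (-37584 + 1296*l) = -37656 + 1296*l)
Z(8, -189) - g = (-37656 + 1296*8) - 1*30718 = (-37656 + 10368) - 30718 = -27288 - 30718 = -58006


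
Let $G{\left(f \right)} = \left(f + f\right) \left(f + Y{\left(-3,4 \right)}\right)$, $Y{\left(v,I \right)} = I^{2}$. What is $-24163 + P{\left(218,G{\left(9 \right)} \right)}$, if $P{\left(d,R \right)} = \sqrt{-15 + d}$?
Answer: $-24163 + \sqrt{203} \approx -24149.0$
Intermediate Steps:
$G{\left(f \right)} = 2 f \left(16 + f\right)$ ($G{\left(f \right)} = \left(f + f\right) \left(f + 4^{2}\right) = 2 f \left(f + 16\right) = 2 f \left(16 + f\right)$)
$-24163 + P{\left(218,G{\left(9 \right)} \right)} = -24163 + \sqrt{-15 + 218} = -24163 + \sqrt{203}$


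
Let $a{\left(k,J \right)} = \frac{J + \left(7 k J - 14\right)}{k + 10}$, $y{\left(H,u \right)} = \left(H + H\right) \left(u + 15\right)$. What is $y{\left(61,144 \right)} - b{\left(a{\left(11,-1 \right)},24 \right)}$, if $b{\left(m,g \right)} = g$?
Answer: $19374$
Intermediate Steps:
$y{\left(H,u \right)} = 2 H \left(15 + u\right)$
$a{\left(k,J \right)} = \frac{-14 + J + 7 J k}{10 + k}$ ($a{\left(k,J \right)} = \frac{J + \left(7 J k - 14\right)}{10 + k} = \frac{J + \left(-14 + 7 J k\right)}{10 + k} = \frac{-14 + J + 7 J k}{10 + k}$)
$y{\left(61,144 \right)} - b{\left(a{\left(11,-1 \right)},24 \right)} = 2 \cdot 61 \left(15 + 144\right) - 24 = 2 \cdot 61 \cdot 159 - 24 = 19398 - 24 = 19374$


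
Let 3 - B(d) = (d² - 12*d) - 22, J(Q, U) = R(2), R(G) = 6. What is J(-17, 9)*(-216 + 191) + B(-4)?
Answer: -189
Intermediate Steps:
J(Q, U) = 6
B(d) = 25 - d² + 12*d (B(d) = 3 - ((d² - 12*d) - 22) = 3 - (-22 + d² - 12*d) = 3 + (22 - d² + 12*d) = 25 - d² + 12*d)
J(-17, 9)*(-216 + 191) + B(-4) = 6*(-216 + 191) + (25 - 1*(-4)² + 12*(-4)) = 6*(-25) + (25 - 1*16 - 48) = -150 + (25 - 16 - 48) = -150 - 39 = -189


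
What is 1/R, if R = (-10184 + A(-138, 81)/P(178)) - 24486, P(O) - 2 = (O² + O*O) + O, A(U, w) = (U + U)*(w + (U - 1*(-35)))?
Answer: -15887/550800772 ≈ -2.8843e-5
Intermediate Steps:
A(U, w) = 2*U*(35 + U + w) (A(U, w) = (2*U)*(w + (U + 35)) = (2*U)*(w + (35 + U)) = (2*U)*(35 + U + w) = 2*U*(35 + U + w))
P(O) = 2 + O + 2*O² (P(O) = 2 + ((O² + O*O) + O) = 2 + ((O² + O²) + O) = 2 + (2*O² + O) = 2 + (O + 2*O²) = 2 + O + 2*O²)
R = -550800772/15887 (R = (-10184 + (2*(-138)*(35 - 138 + 81))/(2 + 178 + 2*178²)) - 24486 = (-10184 + (2*(-138)*(-22))/(2 + 178 + 2*31684)) - 24486 = (-10184 + 6072/(2 + 178 + 63368)) - 24486 = (-10184 + 6072/63548) - 24486 = (-10184 + 6072*(1/63548)) - 24486 = (-10184 + 1518/15887) - 24486 = -161791690/15887 - 24486 = -550800772/15887 ≈ -34670.)
1/R = 1/(-550800772/15887) = -15887/550800772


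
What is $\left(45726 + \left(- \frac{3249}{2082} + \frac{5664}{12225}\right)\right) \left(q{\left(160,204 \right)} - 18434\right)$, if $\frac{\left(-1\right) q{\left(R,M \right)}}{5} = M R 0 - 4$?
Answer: $- \frac{1190578450571829}{1414025} \approx -8.4198 \cdot 10^{8}$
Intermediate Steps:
$q{\left(R,M \right)} = 20$ ($q{\left(R,M \right)} = - 5 \left(M R 0 - 4\right) = - 5 \left(0 - 4\right) = \left(-5\right) \left(-4\right) = 20$)
$\left(45726 + \left(- \frac{3249}{2082} + \frac{5664}{12225}\right)\right) \left(q{\left(160,204 \right)} - 18434\right) = \left(45726 + \left(- \frac{3249}{2082} + \frac{5664}{12225}\right)\right) \left(20 - 18434\right) = \left(45726 + \left(\left(-3249\right) \frac{1}{2082} + 5664 \cdot \frac{1}{12225}\right)\right) \left(-18414\right) = \left(45726 + \left(- \frac{1083}{694} + \frac{1888}{4075}\right)\right) \left(-18414\right) = \left(45726 - \frac{3102953}{2828050}\right) \left(-18414\right) = \frac{129312311347}{2828050} \left(-18414\right) = - \frac{1190578450571829}{1414025}$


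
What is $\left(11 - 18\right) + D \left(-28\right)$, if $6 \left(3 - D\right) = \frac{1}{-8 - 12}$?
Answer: $- \frac{2737}{30} \approx -91.233$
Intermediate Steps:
$D = \frac{361}{120}$ ($D = 3 - \frac{1}{6 \left(-8 - 12\right)} = 3 - \frac{1}{6 \left(-20\right)} = 3 - - \frac{1}{120} = 3 + \frac{1}{120} = \frac{361}{120} \approx 3.0083$)
$\left(11 - 18\right) + D \left(-28\right) = \left(11 - 18\right) + \frac{361}{120} \left(-28\right) = -7 - \frac{2527}{30} = - \frac{2737}{30}$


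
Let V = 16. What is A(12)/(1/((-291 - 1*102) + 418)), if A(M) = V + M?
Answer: 700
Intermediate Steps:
A(M) = 16 + M
A(12)/(1/((-291 - 1*102) + 418)) = (16 + 12)/(1/((-291 - 1*102) + 418)) = 28/(1/((-291 - 102) + 418)) = 28/(1/(-393 + 418)) = 28/(1/25) = 28*25 = 700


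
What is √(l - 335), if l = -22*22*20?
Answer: I*√10015 ≈ 100.07*I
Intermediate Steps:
l = -9680 (l = -484*20 = -9680)
√(l - 335) = √(-9680 - 335) = √(-10015) = I*√10015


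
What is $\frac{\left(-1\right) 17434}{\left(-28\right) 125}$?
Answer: $\frac{8717}{1750} \approx 4.9811$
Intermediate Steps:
$\frac{\left(-1\right) 17434}{\left(-28\right) 125} = - \frac{17434}{-3500} = \left(-17434\right) \left(- \frac{1}{3500}\right) = \frac{8717}{1750}$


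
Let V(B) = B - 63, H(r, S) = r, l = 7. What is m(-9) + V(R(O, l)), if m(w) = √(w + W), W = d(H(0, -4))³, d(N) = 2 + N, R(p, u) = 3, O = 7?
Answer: -60 + I ≈ -60.0 + 1.0*I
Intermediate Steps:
W = 8 (W = (2 + 0)³ = 2³ = 8)
V(B) = -63 + B
m(w) = √(8 + w) (m(w) = √(w + 8) = √(8 + w))
m(-9) + V(R(O, l)) = √(8 - 9) + (-63 + 3) = √(-1) - 60 = I - 60 = -60 + I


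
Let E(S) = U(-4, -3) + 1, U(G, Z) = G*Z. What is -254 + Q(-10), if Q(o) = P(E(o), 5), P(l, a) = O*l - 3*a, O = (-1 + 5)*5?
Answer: -9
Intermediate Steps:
E(S) = 13 (E(S) = -4*(-3) + 1 = 12 + 1 = 13)
O = 20 (O = 4*5 = 20)
P(l, a) = -3*a + 20*l (P(l, a) = 20*l - 3*a = -3*a + 20*l)
Q(o) = 245 (Q(o) = -3*5 + 20*13 = -15 + 260 = 245)
-254 + Q(-10) = -254 + 245 = -9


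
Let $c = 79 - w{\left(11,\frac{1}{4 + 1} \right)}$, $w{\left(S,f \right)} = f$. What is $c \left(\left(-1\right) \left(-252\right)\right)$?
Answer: $\frac{99288}{5} \approx 19858.0$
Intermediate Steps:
$c = \frac{394}{5}$ ($c = 79 - \frac{1}{4 + 1} = 79 - \frac{1}{5} = \frac{394}{5} \approx 78.8$)
$c \left(\left(-1\right) \left(-252\right)\right) = \frac{394 \left(\left(-1\right) \left(-252\right)\right)}{5} = \frac{394}{5} \cdot 252 = \frac{99288}{5}$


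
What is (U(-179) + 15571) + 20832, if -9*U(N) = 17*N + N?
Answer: 36761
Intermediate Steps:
U(N) = -2*N (U(N) = -(17*N + N)/9 = -2*N)
(U(-179) + 15571) + 20832 = (-2*(-179) + 15571) + 20832 = (358 + 15571) + 20832 = 15929 + 20832 = 36761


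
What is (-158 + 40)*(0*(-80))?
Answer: 0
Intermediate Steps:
(-158 + 40)*(0*(-80)) = -118*0 = 0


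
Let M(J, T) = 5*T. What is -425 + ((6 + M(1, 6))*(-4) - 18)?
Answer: -587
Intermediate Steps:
-425 + ((6 + M(1, 6))*(-4) - 18) = -425 + ((6 + 5*6)*(-4) - 18) = -425 + ((6 + 30)*(-4) - 18) = -425 + (36*(-4) - 18) = -425 + (-144 - 18) = -425 - 162 = -587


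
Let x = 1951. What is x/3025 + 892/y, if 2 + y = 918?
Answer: 1121354/692725 ≈ 1.6188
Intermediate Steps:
y = 916 (y = -2 + 918 = 916)
x/3025 + 892/y = 1951/3025 + 892/916 = 1951*(1/3025) + 892*(1/916) = 1951/3025 + 223/229 = 1121354/692725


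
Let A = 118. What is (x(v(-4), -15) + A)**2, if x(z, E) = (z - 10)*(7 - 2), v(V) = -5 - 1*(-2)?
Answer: 2809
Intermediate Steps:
v(V) = -3 (v(V) = -5 + 2 = -3)
x(z, E) = -50 + 5*z (x(z, E) = (-10 + z)*5 = -50 + 5*z)
(x(v(-4), -15) + A)**2 = ((-50 + 5*(-3)) + 118)**2 = ((-50 - 15) + 118)**2 = (-65 + 118)**2 = 53**2 = 2809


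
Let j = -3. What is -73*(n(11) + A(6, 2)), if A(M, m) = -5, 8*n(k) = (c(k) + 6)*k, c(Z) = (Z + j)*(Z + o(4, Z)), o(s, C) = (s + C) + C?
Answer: -119793/4 ≈ -29948.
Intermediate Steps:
o(s, C) = s + 2*C (o(s, C) = (C + s) + C = s + 2*C)
c(Z) = (-3 + Z)*(4 + 3*Z) (c(Z) = (Z - 3)*(Z + (4 + 2*Z)) = (-3 + Z)*(4 + 3*Z))
n(k) = k*(-6 - 5*k + 3*k²)/8 (n(k) = (((-12 - 5*k + 3*k²) + 6)*k)/8 = ((-6 - 5*k + 3*k²)*k)/8 = (k*(-6 - 5*k + 3*k²))/8 = k*(-6 - 5*k + 3*k²)/8)
-73*(n(11) + A(6, 2)) = -73*((⅛)*11*(-6 - 5*11 + 3*11²) - 5) = -73*((⅛)*11*(-6 - 55 + 3*121) - 5) = -73*((⅛)*11*(-6 - 55 + 363) - 5) = -73*((⅛)*11*302 - 5) = -73*(1661/4 - 5) = -73*1641/4 = -119793/4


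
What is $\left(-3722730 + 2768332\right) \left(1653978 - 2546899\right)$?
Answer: $852202016558$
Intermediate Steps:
$\left(-3722730 + 2768332\right) \left(1653978 - 2546899\right) = \left(-954398\right) \left(-892921\right) = 852202016558$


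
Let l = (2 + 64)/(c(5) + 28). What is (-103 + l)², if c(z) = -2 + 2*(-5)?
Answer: 625681/64 ≈ 9776.3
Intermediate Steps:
c(z) = -12 (c(z) = -2 - 10 = -12)
l = 33/8 (l = (2 + 64)/(-12 + 28) = 66/16 = 66*(1/16) = 33/8 ≈ 4.1250)
(-103 + l)² = (-103 + 33/8)² = (-791/8)² = 625681/64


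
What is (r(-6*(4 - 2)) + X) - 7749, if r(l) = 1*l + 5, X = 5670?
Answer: -2086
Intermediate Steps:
r(l) = 5 + l (r(l) = l + 5 = 5 + l)
(r(-6*(4 - 2)) + X) - 7749 = ((5 - 6*(4 - 2)) + 5670) - 7749 = ((5 - 6*2) + 5670) - 7749 = ((5 - 12) + 5670) - 7749 = (-7 + 5670) - 7749 = 5663 - 7749 = -2086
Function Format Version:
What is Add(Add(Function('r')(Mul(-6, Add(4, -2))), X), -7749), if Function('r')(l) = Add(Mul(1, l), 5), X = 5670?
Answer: -2086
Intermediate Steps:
Function('r')(l) = Add(5, l) (Function('r')(l) = Add(l, 5) = Add(5, l))
Add(Add(Function('r')(Mul(-6, Add(4, -2))), X), -7749) = Add(Add(Add(5, Mul(-6, Add(4, -2))), 5670), -7749) = Add(Add(Add(5, Mul(-6, 2)), 5670), -7749) = Add(Add(Add(5, -12), 5670), -7749) = Add(Add(-7, 5670), -7749) = Add(5663, -7749) = -2086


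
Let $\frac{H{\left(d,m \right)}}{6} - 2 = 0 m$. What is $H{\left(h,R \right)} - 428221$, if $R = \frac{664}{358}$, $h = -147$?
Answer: $-428209$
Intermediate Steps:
$R = \frac{332}{179}$ ($R = 664 \cdot \frac{1}{358} = \frac{332}{179} \approx 1.8547$)
$H{\left(d,m \right)} = 12$ ($H{\left(d,m \right)} = 12 + 6 \cdot 0 m = 12 + 6 \cdot 0 = 12 + 0 = 12$)
$H{\left(h,R \right)} - 428221 = 12 - 428221 = -428209$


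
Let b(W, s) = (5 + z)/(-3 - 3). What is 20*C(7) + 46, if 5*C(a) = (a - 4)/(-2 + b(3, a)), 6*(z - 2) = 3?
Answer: 550/13 ≈ 42.308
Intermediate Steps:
z = 5/2 (z = 2 + (1/6)*3 = 2 + 1/2 = 5/2 ≈ 2.5000)
b(W, s) = -5/4 (b(W, s) = (5 + 5/2)/(-3 - 3) = (15/2)/(-6) = (15/2)*(-1/6) = -5/4)
C(a) = 16/65 - 4*a/65 (C(a) = ((a - 4)/(-2 - 5/4))/5 = ((-4 + a)/(-13/4))/5 = ((-4 + a)*(-4/13))/5 = (16/13 - 4*a/13)/5 = 16/65 - 4*a/65)
20*C(7) + 46 = 20*(16/65 - 4/65*7) + 46 = 20*(16/65 - 28/65) + 46 = 20*(-12/65) + 46 = -48/13 + 46 = 550/13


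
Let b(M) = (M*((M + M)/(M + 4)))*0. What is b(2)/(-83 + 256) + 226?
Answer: 226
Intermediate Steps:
b(M) = 0 (b(M) = (M*((2*M)/(4 + M)))*0 = (M*(2*M/(4 + M)))*0 = (2*M**2/(4 + M))*0 = 0)
b(2)/(-83 + 256) + 226 = 0/(-83 + 256) + 226 = 0/173 + 226 = (1/173)*0 + 226 = 0 + 226 = 226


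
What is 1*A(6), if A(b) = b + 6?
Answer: 12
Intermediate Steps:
A(b) = 6 + b
1*A(6) = 1*(6 + 6) = 1*12 = 12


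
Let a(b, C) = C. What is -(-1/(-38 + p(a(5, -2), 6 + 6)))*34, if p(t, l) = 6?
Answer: -17/16 ≈ -1.0625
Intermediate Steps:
-(-1/(-38 + p(a(5, -2), 6 + 6)))*34 = -(-1/(-38 + 6))*34 = -(-1/(-32))*34 = -(-1*(-1/32))*34 = -34/32 = -1*17/16 = -17/16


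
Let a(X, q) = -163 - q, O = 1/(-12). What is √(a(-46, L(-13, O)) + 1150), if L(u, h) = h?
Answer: √35535/6 ≈ 31.418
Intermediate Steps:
O = -1/12 (O = 1*(-1/12) = -1/12 ≈ -0.083333)
√(a(-46, L(-13, O)) + 1150) = √((-163 - 1*(-1/12)) + 1150) = √((-163 + 1/12) + 1150) = √(-1955/12 + 1150) = √(11845/12) = √35535/6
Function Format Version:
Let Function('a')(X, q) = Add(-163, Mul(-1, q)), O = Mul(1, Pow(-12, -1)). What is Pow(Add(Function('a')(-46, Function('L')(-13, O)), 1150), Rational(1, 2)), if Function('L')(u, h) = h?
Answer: Mul(Rational(1, 6), Pow(35535, Rational(1, 2))) ≈ 31.418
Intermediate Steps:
O = Rational(-1, 12) (O = Mul(1, Rational(-1, 12)) = Rational(-1, 12) ≈ -0.083333)
Pow(Add(Function('a')(-46, Function('L')(-13, O)), 1150), Rational(1, 2)) = Pow(Add(Add(-163, Mul(-1, Rational(-1, 12))), 1150), Rational(1, 2)) = Pow(Add(Add(-163, Rational(1, 12)), 1150), Rational(1, 2)) = Pow(Add(Rational(-1955, 12), 1150), Rational(1, 2)) = Pow(Rational(11845, 12), Rational(1, 2)) = Mul(Rational(1, 6), Pow(35535, Rational(1, 2)))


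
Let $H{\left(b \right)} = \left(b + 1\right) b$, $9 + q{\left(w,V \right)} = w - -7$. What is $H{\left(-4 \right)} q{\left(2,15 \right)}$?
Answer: $0$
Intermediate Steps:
$q{\left(w,V \right)} = -2 + w$ ($q{\left(w,V \right)} = -9 + \left(w - -7\right) = -9 + \left(w + 7\right) = -9 + \left(7 + w\right) = -2 + w$)
$H{\left(b \right)} = b \left(1 + b\right)$ ($H{\left(b \right)} = \left(1 + b\right) b = b \left(1 + b\right)$)
$H{\left(-4 \right)} q{\left(2,15 \right)} = - 4 \left(1 - 4\right) \left(-2 + 2\right) = \left(-4\right) \left(-3\right) 0 = 12 \cdot 0 = 0$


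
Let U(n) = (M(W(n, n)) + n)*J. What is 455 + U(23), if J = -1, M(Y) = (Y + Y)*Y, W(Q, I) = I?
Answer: -626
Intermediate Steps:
M(Y) = 2*Y² (M(Y) = (2*Y)*Y = 2*Y²)
U(n) = -n - 2*n² (U(n) = (2*n² + n)*(-1) = (n + 2*n²)*(-1) = -n - 2*n²)
455 + U(23) = 455 + 23*(-1 - 2*23) = 455 + 23*(-1 - 46) = 455 + 23*(-47) = 455 - 1081 = -626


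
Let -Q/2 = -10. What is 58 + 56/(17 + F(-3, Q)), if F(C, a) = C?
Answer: 62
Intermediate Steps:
Q = 20 (Q = -2*(-10) = 20)
58 + 56/(17 + F(-3, Q)) = 58 + 56/(17 - 3) = 58 + 56/14 = 58 + (1/14)*56 = 58 + 4 = 62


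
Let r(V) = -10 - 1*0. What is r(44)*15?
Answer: -150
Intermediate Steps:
r(V) = -10 (r(V) = -10 + 0 = -10)
r(44)*15 = -10*15 = -150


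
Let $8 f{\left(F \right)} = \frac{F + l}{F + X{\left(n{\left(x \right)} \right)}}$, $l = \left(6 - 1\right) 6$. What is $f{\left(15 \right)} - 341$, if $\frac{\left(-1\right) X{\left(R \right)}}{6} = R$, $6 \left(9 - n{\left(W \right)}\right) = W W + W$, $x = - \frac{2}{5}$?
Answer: $- \frac{297477}{872} \approx -341.14$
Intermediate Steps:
$x = - \frac{2}{5}$ ($x = \left(-2\right) \frac{1}{5} = - \frac{2}{5} \approx -0.4$)
$n{\left(W \right)} = 9 - \frac{W}{6} - \frac{W^{2}}{6}$ ($n{\left(W \right)} = 9 - \frac{W W + W}{6} = 9 - \frac{W^{2} + W}{6} = 9 - \frac{W + W^{2}}{6} = 9 - \left(\frac{W}{6} + \frac{W^{2}}{6}\right) = 9 - \frac{W}{6} - \frac{W^{2}}{6}$)
$X{\left(R \right)} = - 6 R$
$l = 30$ ($l = 5 \cdot 6 = 30$)
$f{\left(F \right)} = \frac{30 + F}{8 \left(- \frac{1356}{25} + F\right)}$ ($f{\left(F \right)} = \frac{\left(F + 30\right) \frac{1}{F - 6 \left(9 - - \frac{1}{15} - \frac{\left(- \frac{2}{5}\right)^{2}}{6}\right)}}{8} = \frac{\left(30 + F\right) \frac{1}{F - 6 \left(9 + \frac{1}{15} - \frac{2}{75}\right)}}{8} = \frac{\left(30 + F\right) \frac{1}{F - \frac{1356}{25}}}{8} = \frac{\left(30 + F\right) \frac{1}{- \frac{1356}{25} + F}}{8} = \frac{\frac{1}{- \frac{1356}{25} + F} \left(30 + F\right)}{8} = \frac{30 + F}{8 \left(- \frac{1356}{25} + F\right)}$)
$f{\left(15 \right)} - 341 = \frac{25 \left(30 + 15\right)}{8 \left(-1356 + 25 \cdot 15\right)} - 341 = \frac{25}{8} \frac{1}{-1356 + 375} \cdot 45 - 341 = \frac{25}{8} \frac{1}{-981} \cdot 45 - 341 = \frac{25}{8} \left(- \frac{1}{981}\right) 45 - 341 = - \frac{125}{872} - 341 = - \frac{297477}{872}$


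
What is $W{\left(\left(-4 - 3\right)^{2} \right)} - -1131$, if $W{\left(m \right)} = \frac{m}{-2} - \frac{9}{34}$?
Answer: $\frac{18806}{17} \approx 1106.2$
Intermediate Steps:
$W{\left(m \right)} = - \frac{9}{34} - \frac{m}{2}$ ($W{\left(m \right)} = m \left(- \frac{1}{2}\right) - \frac{9}{34} = - \frac{m}{2} - \frac{9}{34} = - \frac{9}{34} - \frac{m}{2}$)
$W{\left(\left(-4 - 3\right)^{2} \right)} - -1131 = \left(- \frac{9}{34} - \frac{\left(-4 - 3\right)^{2}}{2}\right) - -1131 = \left(- \frac{9}{34} - \frac{\left(-7\right)^{2}}{2}\right) + 1131 = \left(- \frac{9}{34} - \frac{49}{2}\right) + 1131 = - \frac{421}{17} + 1131 = \frac{18806}{17}$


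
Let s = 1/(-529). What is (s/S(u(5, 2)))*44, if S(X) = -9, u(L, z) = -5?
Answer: 44/4761 ≈ 0.0092418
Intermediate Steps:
s = -1/529 ≈ -0.0018904
(s/S(u(5, 2)))*44 = -1/529/(-9)*44 = -1/529*(-⅑)*44 = (1/4761)*44 = 44/4761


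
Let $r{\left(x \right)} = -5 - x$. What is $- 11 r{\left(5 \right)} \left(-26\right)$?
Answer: $-2860$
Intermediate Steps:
$- 11 r{\left(5 \right)} \left(-26\right) = - 11 \left(-5 - 5\right) \left(-26\right) = \left(-11\right) \left(-10\right) \left(-26\right) = 110 \left(-26\right) = -2860$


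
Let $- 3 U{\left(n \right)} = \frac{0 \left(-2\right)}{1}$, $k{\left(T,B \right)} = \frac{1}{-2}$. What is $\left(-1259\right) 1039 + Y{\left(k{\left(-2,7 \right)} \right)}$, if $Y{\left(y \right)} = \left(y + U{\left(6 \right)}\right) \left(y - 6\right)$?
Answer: $- \frac{5232391}{4} \approx -1.3081 \cdot 10^{6}$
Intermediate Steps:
$k{\left(T,B \right)} = - \frac{1}{2}$
$U{\left(n \right)} = 0$ ($U{\left(n \right)} = - \frac{0 \left(-2\right) 1^{-1}}{3} = - \frac{0 \cdot 1}{3} = \left(- \frac{1}{3}\right) 0 = 0$)
$Y{\left(y \right)} = y \left(-6 + y\right)$ ($Y{\left(y \right)} = \left(y + 0\right) \left(y - 6\right) = y \left(-6 + y\right)$)
$\left(-1259\right) 1039 + Y{\left(k{\left(-2,7 \right)} \right)} = \left(-1259\right) 1039 - \frac{-6 - \frac{1}{2}}{2} = -1308101 - - \frac{13}{4} = -1308101 + \frac{13}{4} = - \frac{5232391}{4}$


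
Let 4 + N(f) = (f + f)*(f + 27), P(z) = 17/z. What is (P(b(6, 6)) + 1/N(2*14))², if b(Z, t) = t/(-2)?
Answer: 2734139521/85155984 ≈ 32.107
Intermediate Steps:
b(Z, t) = -t/2 (b(Z, t) = t*(-½) = -t/2)
N(f) = -4 + 2*f*(27 + f) (N(f) = -4 + (f + f)*(f + 27) = -4 + (2*f)*(27 + f) = -4 + 2*f*(27 + f))
(P(b(6, 6)) + 1/N(2*14))² = (17/((-½*6)) + 1/(-4 + 2*(2*14)² + 54*(2*14)))² = (17/(-3) + 1/(-4 + 2*28² + 54*28))² = (17*(-⅓) + 1/(-4 + 2*784 + 1512))² = (-17/3 + 1/(-4 + 1568 + 1512))² = (-17/3 + 1/3076)² = (-52289/9228)² = 2734139521/85155984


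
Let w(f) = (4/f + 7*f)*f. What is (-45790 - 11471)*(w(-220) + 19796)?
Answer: -20533794600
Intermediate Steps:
w(f) = f*(4/f + 7*f)
(-45790 - 11471)*(w(-220) + 19796) = (-45790 - 11471)*((4 + 7*(-220)²) + 19796) = -57261*((4 + 7*48400) + 19796) = -57261*((4 + 338800) + 19796) = -57261*(338804 + 19796) = -57261*358600 = -20533794600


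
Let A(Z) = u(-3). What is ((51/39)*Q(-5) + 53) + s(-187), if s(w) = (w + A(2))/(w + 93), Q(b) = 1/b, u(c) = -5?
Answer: 167356/3055 ≈ 54.781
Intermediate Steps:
A(Z) = -5
s(w) = (-5 + w)/(93 + w) (s(w) = (w - 5)/(w + 93) = (-5 + w)/(93 + w))
((51/39)*Q(-5) + 53) + s(-187) = ((51/39)/(-5) + 53) + (-5 - 187)/(93 - 187) = ((51*(1/39))*(-⅕) + 53) - 192/(-94) = ((17/13)*(-⅕) + 53) - 1/94*(-192) = (-17/65 + 53) + 96/47 = 3428/65 + 96/47 = 167356/3055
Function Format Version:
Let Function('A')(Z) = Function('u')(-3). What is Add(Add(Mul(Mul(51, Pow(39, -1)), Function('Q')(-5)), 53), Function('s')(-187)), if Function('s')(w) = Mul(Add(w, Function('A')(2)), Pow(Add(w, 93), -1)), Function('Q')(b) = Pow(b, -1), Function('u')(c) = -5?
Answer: Rational(167356, 3055) ≈ 54.781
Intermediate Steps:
Function('A')(Z) = -5
Function('s')(w) = Mul(Pow(Add(93, w), -1), Add(-5, w)) (Function('s')(w) = Mul(Add(w, -5), Pow(Add(w, 93), -1)) = Mul(Add(-5, w), Pow(Add(93, w), -1)) = Mul(Pow(Add(93, w), -1), Add(-5, w)))
Add(Add(Mul(Mul(51, Pow(39, -1)), Function('Q')(-5)), 53), Function('s')(-187)) = Add(Add(Mul(Mul(51, Pow(39, -1)), Pow(-5, -1)), 53), Mul(Pow(Add(93, -187), -1), Add(-5, -187))) = Add(Add(Mul(Mul(51, Rational(1, 39)), Rational(-1, 5)), 53), Mul(Pow(-94, -1), -192)) = Add(Add(Mul(Rational(17, 13), Rational(-1, 5)), 53), Mul(Rational(-1, 94), -192)) = Add(Add(Rational(-17, 65), 53), Rational(96, 47)) = Add(Rational(3428, 65), Rational(96, 47)) = Rational(167356, 3055)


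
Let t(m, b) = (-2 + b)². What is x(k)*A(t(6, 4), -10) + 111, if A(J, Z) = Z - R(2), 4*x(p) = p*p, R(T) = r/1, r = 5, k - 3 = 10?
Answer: -2091/4 ≈ -522.75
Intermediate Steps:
k = 13 (k = 3 + 10 = 13)
R(T) = 5 (R(T) = 5/1 = 5*1 = 5)
x(p) = p²/4 (x(p) = (p*p)/4 = p²/4)
A(J, Z) = -5 + Z (A(J, Z) = Z - 1*5 = Z - 5 = -5 + Z)
x(k)*A(t(6, 4), -10) + 111 = ((¼)*13²)*(-5 - 10) + 111 = ((¼)*169)*(-15) + 111 = (169/4)*(-15) + 111 = -2535/4 + 111 = -2091/4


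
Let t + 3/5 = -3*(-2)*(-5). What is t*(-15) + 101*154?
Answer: 16013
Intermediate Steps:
t = -153/5 (t = -⅗ - 3*(-2)*(-5) = -⅗ + 6*(-5) = -⅗ - 30 = -153/5 ≈ -30.600)
t*(-15) + 101*154 = -153/5*(-15) + 101*154 = 459 + 15554 = 16013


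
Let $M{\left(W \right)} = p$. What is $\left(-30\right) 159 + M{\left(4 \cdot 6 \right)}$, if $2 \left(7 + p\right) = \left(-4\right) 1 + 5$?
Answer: $- \frac{9553}{2} \approx -4776.5$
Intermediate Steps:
$p = - \frac{13}{2}$ ($p = -7 + \frac{\left(-4\right) 1 + 5}{2} = -7 + \frac{-4 + 5}{2} = -7 + \frac{1}{2} \cdot 1 = -7 + \frac{1}{2} = - \frac{13}{2} \approx -6.5$)
$M{\left(W \right)} = - \frac{13}{2}$
$\left(-30\right) 159 + M{\left(4 \cdot 6 \right)} = \left(-30\right) 159 - \frac{13}{2} = -4770 - \frac{13}{2} = - \frac{9553}{2}$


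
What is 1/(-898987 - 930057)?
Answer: -1/1829044 ≈ -5.4673e-7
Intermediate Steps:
1/(-898987 - 930057) = 1/(-1829044) = -1/1829044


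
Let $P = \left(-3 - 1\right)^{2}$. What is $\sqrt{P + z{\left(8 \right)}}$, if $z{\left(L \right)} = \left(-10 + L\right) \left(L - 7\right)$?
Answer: $\sqrt{14} \approx 3.7417$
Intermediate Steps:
$z{\left(L \right)} = \left(-10 + L\right) \left(-7 + L\right)$
$P = 16$ ($P = \left(-4\right)^{2} = 16$)
$\sqrt{P + z{\left(8 \right)}} = \sqrt{16 + \left(70 + 8^{2} - 136\right)} = \sqrt{16 + \left(70 + 64 - 136\right)} = \sqrt{16 - 2} = \sqrt{14}$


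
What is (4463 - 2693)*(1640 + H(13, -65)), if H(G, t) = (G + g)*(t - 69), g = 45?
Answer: -10853640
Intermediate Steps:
H(G, t) = (-69 + t)*(45 + G) (H(G, t) = (G + 45)*(t - 69) = (45 + G)*(-69 + t) = (-69 + t)*(45 + G))
(4463 - 2693)*(1640 + H(13, -65)) = (4463 - 2693)*(1640 + (-3105 - 69*13 + 45*(-65) + 13*(-65))) = 1770*(1640 + (-3105 - 897 - 2925 - 845)) = 1770*(1640 - 7772) = 1770*(-6132) = -10853640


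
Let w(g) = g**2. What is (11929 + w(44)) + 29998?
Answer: 43863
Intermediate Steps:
(11929 + w(44)) + 29998 = (11929 + 44**2) + 29998 = (11929 + 1936) + 29998 = 13865 + 29998 = 43863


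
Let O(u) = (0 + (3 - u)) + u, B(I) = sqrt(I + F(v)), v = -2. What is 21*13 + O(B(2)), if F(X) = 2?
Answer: 276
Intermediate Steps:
B(I) = sqrt(2 + I) (B(I) = sqrt(I + 2) = sqrt(2 + I))
O(u) = 3 (O(u) = (3 - u) + u = 3)
21*13 + O(B(2)) = 21*13 + 3 = 273 + 3 = 276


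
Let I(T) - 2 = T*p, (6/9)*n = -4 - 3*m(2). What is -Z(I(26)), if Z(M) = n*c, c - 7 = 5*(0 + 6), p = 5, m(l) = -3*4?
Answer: -1776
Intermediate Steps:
m(l) = -12
n = 48 (n = 3*(-4 - 3*(-12))/2 = 3*(-4 + 36)/2 = (3/2)*32 = 48)
I(T) = 2 + 5*T (I(T) = 2 + T*5 = 2 + 5*T)
c = 37 (c = 7 + 5*(0 + 6) = 7 + 5*6 = 7 + 30 = 37)
Z(M) = 1776 (Z(M) = 48*37 = 1776)
-Z(I(26)) = -1*1776 = -1776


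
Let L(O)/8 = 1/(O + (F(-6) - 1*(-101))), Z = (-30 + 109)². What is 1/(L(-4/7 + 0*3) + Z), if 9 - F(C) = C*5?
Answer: 122/761409 ≈ 0.00016023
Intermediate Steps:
F(C) = 9 - 5*C (F(C) = 9 - C*5 = 9 - 5*C)
Z = 6241 (Z = 79² = 6241)
L(O) = 8/(140 + O) (L(O) = 8/(O + ((9 - 5*(-6)) - 1*(-101))) = 8/(O + ((9 + 30) + 101)) = 8/(O + (39 + 101)) = 8/(O + 140) = 8/(140 + O))
1/(L(-4/7 + 0*3) + Z) = 1/(8/(140 + (-4/7 + 0*3)) + 6241) = 1/(8/(140 + (-4*⅐ + 0)) + 6241) = 1/(8/(140 + (-4/7 + 0)) + 6241) = 1/(8/(140 - 4/7) + 6241) = 1/(8/(976/7) + 6241) = 1/(8*(7/976) + 6241) = 1/(7/122 + 6241) = 1/(761409/122) = 122/761409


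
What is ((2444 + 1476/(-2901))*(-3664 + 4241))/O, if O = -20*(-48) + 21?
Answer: 1363367912/948627 ≈ 1437.2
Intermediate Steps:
O = 981 (O = 960 + 21 = 981)
((2444 + 1476/(-2901))*(-3664 + 4241))/O = ((2444 + 1476/(-2901))*(-3664 + 4241))/981 = ((2444 + 1476*(-1/2901))*577)*(1/981) = ((2444 - 492/967)*577)*(1/981) = ((2362856/967)*577)*(1/981) = (1363367912/967)*(1/981) = 1363367912/948627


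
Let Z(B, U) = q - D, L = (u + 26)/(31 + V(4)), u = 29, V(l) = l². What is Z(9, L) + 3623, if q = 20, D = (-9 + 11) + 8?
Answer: 3633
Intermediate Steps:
L = 55/47 (L = (29 + 26)/(31 + 4²) = 55/(31 + 16) = 55/47 ≈ 1.1702)
D = 10 (D = 2 + 8 = 10)
Z(B, U) = 10 (Z(B, U) = 20 - 1*10 = 20 - 10 = 10)
Z(9, L) + 3623 = 10 + 3623 = 3633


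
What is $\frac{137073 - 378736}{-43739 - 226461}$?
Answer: $\frac{241663}{270200} \approx 0.89439$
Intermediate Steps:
$\frac{137073 - 378736}{-43739 - 226461} = - \frac{241663}{-43739 - 226461} = - \frac{241663}{-270200} = \left(-241663\right) \left(- \frac{1}{270200}\right) = \frac{241663}{270200}$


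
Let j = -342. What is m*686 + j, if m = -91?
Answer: -62768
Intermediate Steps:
m*686 + j = -91*686 - 342 = -62426 - 342 = -62768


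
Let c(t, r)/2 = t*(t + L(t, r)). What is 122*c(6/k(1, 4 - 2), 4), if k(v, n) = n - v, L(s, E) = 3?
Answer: 13176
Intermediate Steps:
c(t, r) = 2*t*(3 + t) (c(t, r) = 2*(t*(t + 3)) = 2*(t*(3 + t)) = 2*t*(3 + t))
122*c(6/k(1, 4 - 2), 4) = 122*(2*(6/((4 - 2) - 1*1))*(3 + 6/((4 - 2) - 1*1))) = 122*(2*(6/(2 - 1))*(3 + 6/(2 - 1))) = 122*(2*(6/1)*(3 + 6/1)) = 122*(2*(6*1)*(3 + 6*1)) = 122*(2*6*(3 + 6)) = 122*(2*6*9) = 122*108 = 13176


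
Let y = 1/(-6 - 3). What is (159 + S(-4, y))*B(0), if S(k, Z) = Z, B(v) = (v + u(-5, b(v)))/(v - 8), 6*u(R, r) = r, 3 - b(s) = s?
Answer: -715/72 ≈ -9.9306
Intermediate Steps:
b(s) = 3 - s
y = -⅑ (y = 1/(-9) = -⅑ ≈ -0.11111)
u(R, r) = r/6
B(v) = (½ + 5*v/6)/(-8 + v) (B(v) = (v + (3 - v)/6)/(v - 8) = (v + (½ - v/6))/(-8 + v) = (½ + 5*v/6)/(-8 + v))
(159 + S(-4, y))*B(0) = (159 - ⅑)*((3 + 5*0)/(6*(-8 + 0))) = 1430*((⅙)*(3 + 0)/(-8))/9 = 1430*((⅙)*(-⅛)*3)/9 = (1430/9)*(-1/16) = -715/72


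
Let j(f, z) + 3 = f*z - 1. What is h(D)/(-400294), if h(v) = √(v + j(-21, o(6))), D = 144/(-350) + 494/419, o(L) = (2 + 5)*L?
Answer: -I*√47595014061/2935155755 ≈ -7.4327e-5*I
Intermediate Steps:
o(L) = 7*L
D = 56282/73325 (D = 144*(-1/350) + 494*(1/419) = -72/175 + 494/419 = 56282/73325 ≈ 0.76757)
j(f, z) = -4 + f*z (j(f, z) = -3 + (f*z - 1) = -3 + (-1 + f*z) = -4 + f*z)
h(v) = √(-886 + v) (h(v) = √(v + (-4 - 147*6)) = √(v + (-4 - 21*42)) = √(v + (-4 - 882)) = √(v - 886) = √(-886 + v))
h(D)/(-400294) = √(-886 + 56282/73325)/(-400294) = √(-64909668/73325)*(-1/400294) = (2*I*√47595014061/14665)*(-1/400294) = -I*√47595014061/2935155755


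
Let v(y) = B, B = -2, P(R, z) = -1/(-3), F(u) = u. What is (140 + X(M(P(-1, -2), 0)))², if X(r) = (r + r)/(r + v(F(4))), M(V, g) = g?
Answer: 19600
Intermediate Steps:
P(R, z) = ⅓ (P(R, z) = -1*(-⅓) = ⅓)
v(y) = -2
X(r) = 2*r/(-2 + r) (X(r) = (r + r)/(r - 2) = (2*r)/(-2 + r) = 2*r/(-2 + r))
(140 + X(M(P(-1, -2), 0)))² = (140 + 2*0/(-2 + 0))² = (140 + 2*0/(-2))² = (140 + 2*0*(-½))² = (140 + 0)² = 140² = 19600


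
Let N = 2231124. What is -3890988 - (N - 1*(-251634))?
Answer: -6373746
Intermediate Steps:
-3890988 - (N - 1*(-251634)) = -3890988 - (2231124 - 1*(-251634)) = -3890988 - (2231124 + 251634) = -3890988 - 1*2482758 = -3890988 - 2482758 = -6373746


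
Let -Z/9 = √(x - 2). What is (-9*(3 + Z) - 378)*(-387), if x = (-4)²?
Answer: 156735 - 31347*√14 ≈ 39445.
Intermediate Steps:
x = 16
Z = -9*√14 (Z = -9*√(16 - 2) = -9*√14 ≈ -33.675)
(-9*(3 + Z) - 378)*(-387) = (-9*(3 - 9*√14) - 378)*(-387) = ((-27 + 81*√14) - 378)*(-387) = (-405 + 81*√14)*(-387) = 156735 - 31347*√14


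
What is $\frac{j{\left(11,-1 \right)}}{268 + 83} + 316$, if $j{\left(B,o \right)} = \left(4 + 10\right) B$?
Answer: $\frac{111070}{351} \approx 316.44$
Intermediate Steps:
$j{\left(B,o \right)} = 14 B$
$\frac{j{\left(11,-1 \right)}}{268 + 83} + 316 = \frac{14 \cdot 11}{268 + 83} + 316 = \frac{154}{351} + 316 = \frac{111070}{351}$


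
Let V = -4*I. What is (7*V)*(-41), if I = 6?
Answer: 6888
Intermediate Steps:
V = -24 (V = -4*6 = -24)
(7*V)*(-41) = (7*(-24))*(-41) = -168*(-41) = 6888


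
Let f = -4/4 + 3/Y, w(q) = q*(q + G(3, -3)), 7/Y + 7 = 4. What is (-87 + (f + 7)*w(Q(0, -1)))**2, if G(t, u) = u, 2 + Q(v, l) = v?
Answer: 77841/49 ≈ 1588.6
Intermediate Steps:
Y = -7/3 (Y = 7/(-7 + 4) = 7/(-3) = 7*(-1/3) = -7/3 ≈ -2.3333)
Q(v, l) = -2 + v
w(q) = q*(-3 + q) (w(q) = q*(q - 3) = q*(-3 + q))
f = -16/7 (f = -4/4 + 3/(-7/3) = -4*1/4 + 3*(-3/7) = -1 - 9/7 = -16/7 ≈ -2.2857)
(-87 + (f + 7)*w(Q(0, -1)))**2 = (-87 + (-16/7 + 7)*((-2 + 0)*(-3 + (-2 + 0))))**2 = (-87 + 33*(-2*(-3 - 2))/7)**2 = (-87 + 33*(-2*(-5))/7)**2 = (-87 + (33/7)*10)**2 = (-87 + 330/7)**2 = (-279/7)**2 = 77841/49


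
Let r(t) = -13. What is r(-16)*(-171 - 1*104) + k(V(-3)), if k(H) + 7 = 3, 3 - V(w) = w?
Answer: 3571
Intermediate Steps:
V(w) = 3 - w
k(H) = -4 (k(H) = -7 + 3 = -4)
r(-16)*(-171 - 1*104) + k(V(-3)) = -13*(-171 - 1*104) - 4 = -13*(-171 - 104) - 4 = -13*(-275) - 4 = 3575 - 4 = 3571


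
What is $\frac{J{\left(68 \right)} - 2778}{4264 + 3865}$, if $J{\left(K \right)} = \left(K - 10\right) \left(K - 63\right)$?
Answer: $- \frac{2488}{8129} \approx -0.30606$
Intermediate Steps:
$J{\left(K \right)} = \left(-63 + K\right) \left(-10 + K\right)$ ($J{\left(K \right)} = \left(-10 + K\right) \left(-63 + K\right) = \left(-63 + K\right) \left(-10 + K\right)$)
$\frac{J{\left(68 \right)} - 2778}{4264 + 3865} = \frac{\left(630 + 68^{2} - 4964\right) - 2778}{4264 + 3865} = \frac{\left(630 + 4624 - 4964\right) - 2778}{8129} = \left(290 - 2778\right) \frac{1}{8129} = \left(-2488\right) \frac{1}{8129} = - \frac{2488}{8129}$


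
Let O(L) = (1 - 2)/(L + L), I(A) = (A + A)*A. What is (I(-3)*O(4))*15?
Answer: -135/4 ≈ -33.750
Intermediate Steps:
I(A) = 2*A² (I(A) = (2*A)*A = 2*A²)
O(L) = -1/(2*L)
(I(-3)*O(4))*15 = ((2*(-3)²)*(-½/4))*15 = ((2*9)*(-½*¼))*15 = (18*(-⅛))*15 = -9/4*15 = -135/4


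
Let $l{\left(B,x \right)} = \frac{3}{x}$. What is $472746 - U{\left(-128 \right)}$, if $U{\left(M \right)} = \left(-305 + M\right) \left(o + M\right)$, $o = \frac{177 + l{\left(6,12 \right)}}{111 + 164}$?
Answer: $\frac{459361197}{1100} \approx 4.176 \cdot 10^{5}$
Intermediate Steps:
$o = \frac{709}{1100}$ ($o = \frac{177 + \frac{3}{12}}{111 + 164} = \frac{177 + 3 \cdot \frac{1}{12}}{275} = \left(177 + \frac{1}{4}\right) \frac{1}{275} = \frac{709}{4} \cdot \frac{1}{275} = \frac{709}{1100} \approx 0.64455$)
$U{\left(M \right)} = \left(-305 + M\right) \left(\frac{709}{1100} + M\right)$
$472746 - U{\left(-128 \right)} = 472746 - \left(- \frac{43249}{220} + \left(-128\right)^{2} - - \frac{10713312}{275}\right) = 472746 - \left(- \frac{43249}{220} + 16384 + \frac{10713312}{275}\right) = 472746 - \frac{60659403}{1100} = \frac{459361197}{1100}$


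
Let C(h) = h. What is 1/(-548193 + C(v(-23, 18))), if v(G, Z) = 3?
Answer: -1/548190 ≈ -1.8242e-6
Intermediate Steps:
1/(-548193 + C(v(-23, 18))) = 1/(-548193 + 3) = 1/(-548190) = -1/548190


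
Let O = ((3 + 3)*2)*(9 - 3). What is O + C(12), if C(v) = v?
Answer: 84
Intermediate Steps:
O = 72 (O = (6*2)*6 = 12*6 = 72)
O + C(12) = 72 + 12 = 84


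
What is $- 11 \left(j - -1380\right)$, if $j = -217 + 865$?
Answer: $-22308$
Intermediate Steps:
$j = 648$
$- 11 \left(j - -1380\right) = - 11 \left(648 - -1380\right) = - 11 \left(648 + 1380\right) = \left(-11\right) 2028 = -22308$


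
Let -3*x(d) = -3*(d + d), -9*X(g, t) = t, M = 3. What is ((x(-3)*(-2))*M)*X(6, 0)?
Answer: 0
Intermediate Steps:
X(g, t) = -t/9
x(d) = 2*d (x(d) = -(-1)*(d + d) = -(-1)*2*d = -(-2)*d = 2*d)
((x(-3)*(-2))*M)*X(6, 0) = (((2*(-3))*(-2))*3)*(-⅑*0) = (-6*(-2)*3)*0 = (12*3)*0 = 36*0 = 0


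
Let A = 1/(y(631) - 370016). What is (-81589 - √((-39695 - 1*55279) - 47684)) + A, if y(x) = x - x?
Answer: -30189235425/370016 - I*√142658 ≈ -81589.0 - 377.7*I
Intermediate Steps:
y(x) = 0
A = -1/370016 (A = 1/(0 - 370016) = 1/(-370016) = -1/370016 ≈ -2.7026e-6)
(-81589 - √((-39695 - 1*55279) - 47684)) + A = (-81589 - √((-39695 - 1*55279) - 47684)) - 1/370016 = (-81589 - √((-39695 - 55279) - 47684)) - 1/370016 = (-81589 - √(-94974 - 47684)) - 1/370016 = (-81589 - √(-142658)) - 1/370016 = (-81589 - I*√142658) - 1/370016 = -30189235425/370016 - I*√142658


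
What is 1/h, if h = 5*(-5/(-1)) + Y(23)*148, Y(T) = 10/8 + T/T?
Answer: 1/358 ≈ 0.0027933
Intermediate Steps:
Y(T) = 9/4 (Y(T) = 10*(⅛) + 1 = 5/4 + 1 = 9/4)
h = 358 (h = 5*(-5/(-1)) + (9/4)*148 = 5*(-5*(-1)) + 333 = 5*5 + 333 = 25 + 333 = 358)
1/h = 1/358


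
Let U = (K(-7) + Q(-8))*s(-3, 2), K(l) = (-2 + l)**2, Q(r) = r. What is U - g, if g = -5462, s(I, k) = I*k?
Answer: 5024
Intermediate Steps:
U = -438 (U = ((-2 - 7)**2 - 8)*(-3*2) = ((-9)**2 - 8)*(-6) = (81 - 8)*(-6) = 73*(-6) = -438)
U - g = -438 - 1*(-5462) = -438 + 5462 = 5024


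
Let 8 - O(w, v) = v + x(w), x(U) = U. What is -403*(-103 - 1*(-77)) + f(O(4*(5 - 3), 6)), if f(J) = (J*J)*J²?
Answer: 11774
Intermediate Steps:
O(w, v) = 8 - v - w (O(w, v) = 8 - (v + w) = 8 + (-v - w) = 8 - v - w)
f(J) = J⁴ (f(J) = J²*J² = J⁴)
-403*(-103 - 1*(-77)) + f(O(4*(5 - 3), 6)) = -403*(-103 - 1*(-77)) + (8 - 1*6 - 4*(5 - 3))⁴ = -403*(-103 + 77) + (8 - 6 - 4*2)⁴ = -403*(-26) + (8 - 6 - 1*8)⁴ = 10478 + (8 - 6 - 8)⁴ = 10478 + (-6)⁴ = 10478 + 1296 = 11774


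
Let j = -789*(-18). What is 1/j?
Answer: 1/14202 ≈ 7.0413e-5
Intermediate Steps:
j = 14202
1/j = 1/14202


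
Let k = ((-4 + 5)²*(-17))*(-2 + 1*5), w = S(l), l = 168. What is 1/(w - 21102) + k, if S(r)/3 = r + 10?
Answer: -1048969/20568 ≈ -51.000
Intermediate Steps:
S(r) = 30 + 3*r (S(r) = 3*(r + 10) = 3*(10 + r) = 30 + 3*r)
w = 534 (w = 30 + 3*168 = 30 + 504 = 534)
k = -51 (k = (1²*(-17))*(-2 + 5) = (1*(-17))*3 = -17*3 = -51)
1/(w - 21102) + k = 1/(534 - 21102) - 51 = 1/(-20568) - 51 = -1/20568 - 51 = -1048969/20568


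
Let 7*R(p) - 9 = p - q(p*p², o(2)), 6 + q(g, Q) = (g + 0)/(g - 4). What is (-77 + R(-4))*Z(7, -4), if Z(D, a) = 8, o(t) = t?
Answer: -71936/119 ≈ -604.50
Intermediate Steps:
q(g, Q) = -6 + g/(-4 + g) (q(g, Q) = -6 + (g + 0)/(g - 4) = -6 + g/(-4 + g))
R(p) = 9/7 + p/7 - (24 - 5*p³)/(7*(-4 + p³)) (R(p) = 9/7 + (p - (24 - 5*p*p²)/(-4 + p*p²))/7 = 9/7 + (p - (24 - 5*p³)/(-4 + p³))/7 = 9/7 + (p/7 - (24 - 5*p³)/(7*(-4 + p³))) = 9/7 + p/7 - (24 - 5*p³)/(7*(-4 + p³)))
(-77 + R(-4))*Z(7, -4) = (-77 + (-60 + (-4)⁴ - 4*(-4) + 14*(-4)³)/(7*(-4 + (-4)³)))*8 = (-77 + (-60 + 256 + 16 + 14*(-64))/(7*(-4 - 64)))*8 = (-77 + (⅐)*(-60 + 256 + 16 - 896)/(-68))*8 = (-77 + (⅐)*(-1/68)*(-684))*8 = (-77 + 171/119)*8 = -8992/119*8 = -71936/119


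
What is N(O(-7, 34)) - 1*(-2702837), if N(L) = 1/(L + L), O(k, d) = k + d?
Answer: 145953199/54 ≈ 2.7028e+6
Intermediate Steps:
O(k, d) = d + k
N(L) = 1/(2*L)
N(O(-7, 34)) - 1*(-2702837) = 1/(2*(34 - 7)) - 1*(-2702837) = (½)/27 + 2702837 = (½)*(1/27) + 2702837 = 1/54 + 2702837 = 145953199/54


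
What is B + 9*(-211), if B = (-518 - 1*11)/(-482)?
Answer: -914789/482 ≈ -1897.9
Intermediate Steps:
B = 529/482 (B = (-518 - 11)*(-1/482) = -529*(-1/482) = 529/482 ≈ 1.0975)
B + 9*(-211) = 529/482 + 9*(-211) = 529/482 - 1899 = -914789/482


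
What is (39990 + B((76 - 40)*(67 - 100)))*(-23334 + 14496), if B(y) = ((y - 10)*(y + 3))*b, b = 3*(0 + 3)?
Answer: -113273641080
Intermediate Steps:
b = 9 (b = 3*3 = 9)
B(y) = 9*(-10 + y)*(3 + y) (B(y) = ((y - 10)*(y + 3))*9 = ((-10 + y)*(3 + y))*9 = 9*(-10 + y)*(3 + y))
(39990 + B((76 - 40)*(67 - 100)))*(-23334 + 14496) = (39990 + (-270 - 63*(76 - 40)*(67 - 100) + 9*((76 - 40)*(67 - 100))²))*(-23334 + 14496) = (39990 + (-270 - 2268*(-33) + 9*(36*(-33))²))*(-8838) = (39990 + (-270 - 63*(-1188) + 9*(-1188)²))*(-8838) = (39990 + (-270 + 74844 + 9*1411344))*(-8838) = (39990 + (-270 + 74844 + 12702096))*(-8838) = (39990 + 12776670)*(-8838) = 12816660*(-8838) = -113273641080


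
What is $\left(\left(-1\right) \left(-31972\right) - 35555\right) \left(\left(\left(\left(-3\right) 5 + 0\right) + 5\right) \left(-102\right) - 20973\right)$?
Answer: $71491599$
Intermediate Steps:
$\left(\left(-1\right) \left(-31972\right) - 35555\right) \left(\left(\left(\left(-3\right) 5 + 0\right) + 5\right) \left(-102\right) - 20973\right) = \left(31972 - 35555\right) \left(\left(\left(-15 + 0\right) + 5\right) \left(-102\right) - 20973\right) = - 3583 \left(\left(-15 + 5\right) \left(-102\right) - 20973\right) = - 3583 \left(\left(-10\right) \left(-102\right) - 20973\right) = - 3583 \left(1020 - 20973\right) = \left(-3583\right) \left(-19953\right) = 71491599$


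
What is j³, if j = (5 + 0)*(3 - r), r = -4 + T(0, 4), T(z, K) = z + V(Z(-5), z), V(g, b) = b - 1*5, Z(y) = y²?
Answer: 216000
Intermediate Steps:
V(g, b) = -5 + b (V(g, b) = b - 5 = -5 + b)
T(z, K) = -5 + 2*z (T(z, K) = z + (-5 + z) = -5 + 2*z)
r = -9 (r = -4 + (-5 + 2*0) = -4 + (-5 + 0) = -4 - 5 = -9)
j = 60 (j = (5 + 0)*(3 - 1*(-9)) = 5*(3 + 9) = 5*12 = 60)
j³ = 60³ = 216000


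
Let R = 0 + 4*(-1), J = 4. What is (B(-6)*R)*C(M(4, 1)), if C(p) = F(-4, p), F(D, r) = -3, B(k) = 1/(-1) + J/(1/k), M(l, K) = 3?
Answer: -300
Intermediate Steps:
B(k) = -1 + 4*k (B(k) = 1/(-1) + 4/(1/k) = 1*(-1) + 4*k = -1 + 4*k)
R = -4 (R = 0 - 4 = -4)
C(p) = -3
(B(-6)*R)*C(M(4, 1)) = ((-1 + 4*(-6))*(-4))*(-3) = ((-1 - 24)*(-4))*(-3) = -25*(-4)*(-3) = 100*(-3) = -300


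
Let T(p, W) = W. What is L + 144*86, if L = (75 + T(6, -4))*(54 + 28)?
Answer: 18206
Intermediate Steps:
L = 5822 (L = (75 - 4)*(54 + 28) = 71*82 = 5822)
L + 144*86 = 5822 + 144*86 = 5822 + 12384 = 18206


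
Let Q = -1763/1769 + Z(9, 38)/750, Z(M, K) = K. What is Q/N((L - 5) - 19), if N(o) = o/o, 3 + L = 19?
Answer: -627514/663375 ≈ -0.94594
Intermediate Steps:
L = 16 (L = -3 + 19 = 16)
N(o) = 1
Q = -627514/663375 (Q = -1763/1769 + 38/750 = -1763*1/1769 + 38*(1/750) = -1763/1769 + 19/375 = -627514/663375 ≈ -0.94594)
Q/N((L - 5) - 19) = -627514/663375/1 = -627514/663375*1 = -627514/663375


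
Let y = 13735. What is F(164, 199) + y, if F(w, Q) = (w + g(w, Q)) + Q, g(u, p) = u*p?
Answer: 46734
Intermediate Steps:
g(u, p) = p*u
F(w, Q) = Q + w + Q*w (F(w, Q) = (w + Q*w) + Q = Q + w + Q*w)
F(164, 199) + y = (199 + 164 + 199*164) + 13735 = (199 + 164 + 32636) + 13735 = 32999 + 13735 = 46734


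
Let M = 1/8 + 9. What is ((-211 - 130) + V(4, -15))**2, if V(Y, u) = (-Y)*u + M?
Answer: 4730625/64 ≈ 73916.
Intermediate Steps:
M = 73/8 (M = 1/8 + 9 = 73/8 ≈ 9.1250)
V(Y, u) = 73/8 - Y*u (V(Y, u) = (-Y)*u + 73/8 = -Y*u + 73/8 = 73/8 - Y*u)
((-211 - 130) + V(4, -15))**2 = ((-211 - 130) + (73/8 - 1*4*(-15)))**2 = (-341 + (73/8 + 60))**2 = (-341 + 553/8)**2 = (-2175/8)**2 = 4730625/64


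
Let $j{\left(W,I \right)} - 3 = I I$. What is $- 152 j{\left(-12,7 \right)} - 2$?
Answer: $-7906$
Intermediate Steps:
$j{\left(W,I \right)} = 3 + I^{2}$ ($j{\left(W,I \right)} = 3 + I I = 3 + I^{2}$)
$- 152 j{\left(-12,7 \right)} - 2 = - 152 \left(3 + 7^{2}\right) - 2 = - 152 \left(3 + 49\right) + \left(-6 + 4\right) = \left(-152\right) 52 - 2 = -7904 - 2 = -7906$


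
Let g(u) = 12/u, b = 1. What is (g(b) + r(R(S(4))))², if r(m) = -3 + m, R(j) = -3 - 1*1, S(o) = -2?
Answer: 25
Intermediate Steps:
R(j) = -4 (R(j) = -3 - 1 = -4)
(g(b) + r(R(S(4))))² = (12/1 + (-3 - 4))² = (12*1 - 7)² = (12 - 7)² = 5² = 25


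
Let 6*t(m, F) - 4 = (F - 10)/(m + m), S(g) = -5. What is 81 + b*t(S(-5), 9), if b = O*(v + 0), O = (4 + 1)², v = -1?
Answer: 767/12 ≈ 63.917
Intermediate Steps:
O = 25 (O = 5² = 25)
b = -25 (b = 25*(-1 + 0) = 25*(-1) = -25)
t(m, F) = ⅔ + (-10 + F)/(12*m) (t(m, F) = ⅔ + ((F - 10)/(m + m))/6 = ⅔ + ((-10 + F)/((2*m)))/6 = ⅔ + ((-10 + F)*(1/(2*m)))/6 = ⅔ + ((-10 + F)/(2*m))/6 = ⅔ + (-10 + F)/(12*m))
81 + b*t(S(-5), 9) = 81 - 25*(-10 + 9 + 8*(-5))/(12*(-5)) = 81 - 25*(-1)*(-10 + 9 - 40)/(12*5) = 81 - 25*(-1)*(-41)/(12*5) = 81 - 25*41/60 = 81 - 205/12 = 767/12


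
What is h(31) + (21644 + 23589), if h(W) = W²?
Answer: 46194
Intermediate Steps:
h(31) + (21644 + 23589) = 31² + (21644 + 23589) = 961 + 45233 = 46194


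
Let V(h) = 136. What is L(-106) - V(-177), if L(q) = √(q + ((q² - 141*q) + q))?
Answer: -136 + 7*√530 ≈ 25.152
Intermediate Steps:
L(q) = √(q² - 139*q) (L(q) = √(q + (q² - 140*q)) = √(q² - 139*q))
L(-106) - V(-177) = √(-106*(-139 - 106)) - 1*136 = √(-106*(-245)) - 136 = √25970 - 136 = 7*√530 - 136 = -136 + 7*√530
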